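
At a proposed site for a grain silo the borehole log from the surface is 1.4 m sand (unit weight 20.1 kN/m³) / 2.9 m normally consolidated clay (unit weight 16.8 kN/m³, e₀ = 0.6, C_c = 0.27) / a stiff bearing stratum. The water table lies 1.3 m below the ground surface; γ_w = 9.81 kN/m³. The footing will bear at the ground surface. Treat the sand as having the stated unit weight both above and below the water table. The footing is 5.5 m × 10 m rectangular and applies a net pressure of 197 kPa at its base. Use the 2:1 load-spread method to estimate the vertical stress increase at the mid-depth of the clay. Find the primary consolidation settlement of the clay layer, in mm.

S_c ≈ 279 mm

Mid-depth of clay below the ground surface: z = 1.4 + 2.9/2 = 2.85 m.
Total vertical stress at mid-clay: σ_v = 20.1×1.4 + 16.8×1.45 = 52.5 kPa.
Pore pressure: u = 9.81×(2.85 − 1.3) = 15.206 kPa.
Initial effective stress: σ'_0 = σ_v − u = 52.5 − 15.206 = 37.294 kPa.
Stress increase at mid-clay by the 2:1 spreading method:
Δσ = qBL/((B+z)(L+z)) = 197×5.5×10/((5.5+2.85)(10+2.85)) = 100.98 kPa
Final effective stress: σ'_f = σ'_0 + Δσ = 37.294 + 100.98 = 138.27 kPa.
Normally consolidated clay, so the full stress increment lies on the virgin compression line:
S_c = C_c·H/(1+e₀)·log₁₀(σ'_f/σ'_0) = 0.27×2.9/(1+0.6)×log₁₀(138.27/37.294)
    = 0.48938 × 0.56909 = 0.2785 m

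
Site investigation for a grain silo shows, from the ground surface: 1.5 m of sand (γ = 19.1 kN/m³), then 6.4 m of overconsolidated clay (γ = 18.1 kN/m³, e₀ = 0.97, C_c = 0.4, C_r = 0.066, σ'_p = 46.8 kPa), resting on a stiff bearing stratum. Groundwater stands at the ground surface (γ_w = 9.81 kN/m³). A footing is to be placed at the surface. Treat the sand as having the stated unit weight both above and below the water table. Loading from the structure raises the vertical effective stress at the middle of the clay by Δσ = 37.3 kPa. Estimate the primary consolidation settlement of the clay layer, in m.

Mid-depth of clay below the ground surface: z = 1.5 + 6.4/2 = 4.7 m.
Total vertical stress at mid-clay: σ_v = 19.1×1.5 + 18.1×3.2 = 86.57 kPa.
Pore pressure: u = 9.81×(4.7 − 0) = 46.107 kPa.
Initial effective stress: σ'_0 = σ_v − u = 86.57 − 46.107 = 40.463 kPa.
Final effective stress: σ'_f = 40.463 + 37.3 = 77.763 kPa.
σ'_f = 77.763 > σ'_p = 46.8 kPa, so the stress path crosses the preconsolidation pressure — recompression up to σ'_p, then virgin compression beyond:
S_c = H/(1+e₀)·[C_r·log₁₀(σ'_p/σ'_0) + C_c·log₁₀(σ'_f/σ'_p)]
    = 6.4/1.97 × [0.066×log₁₀(46.8/40.463) + 0.4×log₁₀(77.763/46.8)]
    = 3.2487 × [0.0041704 + 0.088211] = 0.3001 m

S_c ≈ 0.3 m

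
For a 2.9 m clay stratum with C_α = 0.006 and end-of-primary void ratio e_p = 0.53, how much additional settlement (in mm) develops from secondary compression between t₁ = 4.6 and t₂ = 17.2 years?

S_s ≈ 6.51 mm

Secondary compression: S_s = C_α·H/(1+e_p)·log₁₀(t₂/t₁)
S_s = 0.006×2.9/(1+0.53)×log₁₀(17.2/4.6)
    = 0.01137 × 0.5728 = 0.006514 m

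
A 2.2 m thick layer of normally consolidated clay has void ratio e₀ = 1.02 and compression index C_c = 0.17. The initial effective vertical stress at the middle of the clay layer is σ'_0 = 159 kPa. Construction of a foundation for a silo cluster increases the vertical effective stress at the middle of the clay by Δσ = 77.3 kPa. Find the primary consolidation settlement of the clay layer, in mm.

Final effective stress: σ'_f = σ'_0 + Δσ = 159 + 77.3 = 236.3 kPa.
Normally consolidated clay, so the full stress increment lies on the virgin compression line:
S_c = C_c·H/(1+e₀)·log₁₀(σ'_f/σ'_0) = 0.17×2.2/(1+1.02)×log₁₀(236.3/159)
    = 0.18515 × 0.17207 = 0.03186 m

S_c ≈ 31.9 mm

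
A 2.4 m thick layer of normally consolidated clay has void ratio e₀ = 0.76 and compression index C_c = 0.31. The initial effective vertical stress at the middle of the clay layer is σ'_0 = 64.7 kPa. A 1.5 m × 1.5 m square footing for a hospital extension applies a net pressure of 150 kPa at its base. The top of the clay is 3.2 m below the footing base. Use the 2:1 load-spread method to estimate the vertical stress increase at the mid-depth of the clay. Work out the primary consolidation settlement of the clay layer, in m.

Mid-depth of clay below the footing base: z = 3.2 + 2.4/2 = 4.4 m.
Stress increase at mid-clay by the 2:1 spreading method:
Δσ = qBL/((B+z)(L+z)) = 150×1.5×1.5/((1.5+4.4)(1.5+4.4)) = 9.6955 kPa
Final effective stress: σ'_f = σ'_0 + Δσ = 64.7 + 9.6955 = 74.395 kPa.
Normally consolidated clay, so the full stress increment lies on the virgin compression line:
S_c = C_c·H/(1+e₀)·log₁₀(σ'_f/σ'_0) = 0.31×2.4/(1+0.76)×log₁₀(74.395/64.7)
    = 0.42273 × 0.060639 = 0.02563 m

S_c ≈ 0.0256 m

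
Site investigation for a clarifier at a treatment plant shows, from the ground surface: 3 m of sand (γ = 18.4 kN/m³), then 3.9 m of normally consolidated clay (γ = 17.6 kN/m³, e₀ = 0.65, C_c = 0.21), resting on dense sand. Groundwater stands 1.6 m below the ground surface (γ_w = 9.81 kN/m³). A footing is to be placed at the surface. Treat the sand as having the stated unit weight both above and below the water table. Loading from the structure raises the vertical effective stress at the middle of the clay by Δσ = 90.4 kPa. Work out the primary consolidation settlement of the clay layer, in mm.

Mid-depth of clay below the ground surface: z = 3 + 3.9/2 = 4.95 m.
Total vertical stress at mid-clay: σ_v = 18.4×3 + 17.6×1.95 = 89.52 kPa.
Pore pressure: u = 9.81×(4.95 − 1.6) = 32.864 kPa.
Initial effective stress: σ'_0 = σ_v − u = 89.52 − 32.864 = 56.656 kPa.
Final effective stress: σ'_f = σ'_0 + Δσ = 56.656 + 90.4 = 147.06 kPa.
Normally consolidated clay, so the full stress increment lies on the virgin compression line:
S_c = C_c·H/(1+e₀)·log₁₀(σ'_f/σ'_0) = 0.21×3.9/(1+0.65)×log₁₀(147.06/56.656)
    = 0.49636 × 0.41425 = 0.2056 m

S_c ≈ 206 mm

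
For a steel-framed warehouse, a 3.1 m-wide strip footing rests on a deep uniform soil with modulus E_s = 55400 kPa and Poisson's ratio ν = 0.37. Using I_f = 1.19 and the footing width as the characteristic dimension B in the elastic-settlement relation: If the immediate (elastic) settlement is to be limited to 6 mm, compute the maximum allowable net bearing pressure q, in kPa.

S_e = q·B·(1−ν²)/E_s · I_f  ⇒  q = S_e·E_s / (B·(1−ν²)·I_f).
q = 0.006 × 55400 / (3.1 × 0.8631 × 1.19) = 104.4 kPa

q ≈ 104 kPa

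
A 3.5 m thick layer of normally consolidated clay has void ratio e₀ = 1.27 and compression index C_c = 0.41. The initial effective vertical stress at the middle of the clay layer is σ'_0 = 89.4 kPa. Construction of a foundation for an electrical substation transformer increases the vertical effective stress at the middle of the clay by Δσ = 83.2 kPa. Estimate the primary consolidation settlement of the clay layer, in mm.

Final effective stress: σ'_f = σ'_0 + Δσ = 89.4 + 83.2 = 172.6 kPa.
Normally consolidated clay, so the full stress increment lies on the virgin compression line:
S_c = C_c·H/(1+e₀)·log₁₀(σ'_f/σ'_0) = 0.41×3.5/(1+1.27)×log₁₀(172.6/89.4)
    = 0.63216 × 0.2857 = 0.1806 m

S_c ≈ 181 mm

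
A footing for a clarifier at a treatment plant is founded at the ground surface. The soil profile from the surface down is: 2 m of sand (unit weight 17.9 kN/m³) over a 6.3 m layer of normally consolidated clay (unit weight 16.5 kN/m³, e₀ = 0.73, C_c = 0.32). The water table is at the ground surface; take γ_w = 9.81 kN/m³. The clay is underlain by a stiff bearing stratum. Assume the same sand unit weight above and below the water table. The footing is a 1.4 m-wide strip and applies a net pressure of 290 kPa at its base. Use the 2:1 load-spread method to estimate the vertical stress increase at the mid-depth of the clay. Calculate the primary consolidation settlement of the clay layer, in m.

S_c ≈ 0.496 m

Mid-depth of clay below the ground surface: z = 2 + 6.3/2 = 5.15 m.
Total vertical stress at mid-clay: σ_v = 17.9×2 + 16.5×3.15 = 87.775 kPa.
Pore pressure: u = 9.81×(5.15 − 0) = 50.522 kPa.
Initial effective stress: σ'_0 = σ_v − u = 87.775 − 50.522 = 37.253 kPa.
Stress increase at mid-clay by the 2:1 spreading method:
Δσ = qB/(B+z) = 290×1.4/(1.4+5.15) = 61.985 kPa
Final effective stress: σ'_f = σ'_0 + Δσ = 37.253 + 61.985 = 99.238 kPa.
Normally consolidated clay, so the full stress increment lies on the virgin compression line:
S_c = C_c·H/(1+e₀)·log₁₀(σ'_f/σ'_0) = 0.32×6.3/(1+0.73)×log₁₀(99.238/37.253)
    = 1.1653 × 0.42552 = 0.4959 m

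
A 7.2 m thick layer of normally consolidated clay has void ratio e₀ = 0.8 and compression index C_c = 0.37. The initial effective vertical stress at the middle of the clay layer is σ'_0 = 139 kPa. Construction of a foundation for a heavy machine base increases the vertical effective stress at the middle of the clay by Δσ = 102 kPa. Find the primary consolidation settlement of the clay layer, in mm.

Final effective stress: σ'_f = σ'_0 + Δσ = 139 + 102 = 241 kPa.
Normally consolidated clay, so the full stress increment lies on the virgin compression line:
S_c = C_c·H/(1+e₀)·log₁₀(σ'_f/σ'_0) = 0.37×7.2/(1+0.8)×log₁₀(241/139)
    = 1.48 × 0.239 = 0.3537 m

S_c ≈ 354 mm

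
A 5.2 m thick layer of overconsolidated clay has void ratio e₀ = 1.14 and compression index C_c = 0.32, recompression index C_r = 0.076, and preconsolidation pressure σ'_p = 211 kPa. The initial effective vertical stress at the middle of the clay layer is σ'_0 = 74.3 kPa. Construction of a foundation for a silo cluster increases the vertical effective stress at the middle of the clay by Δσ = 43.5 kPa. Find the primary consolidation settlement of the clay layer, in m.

S_c ≈ 0.037 m

Final effective stress: σ'_f = 74.3 + 43.5 = 117.8 kPa.
σ'_f = 117.8 ≤ σ'_p = 211 kPa, so the clay remains overconsolidated and only the recompression index applies:
S_c = C_r·H/(1+e₀)·log₁₀(σ'_f/σ'_0) = 0.076×5.2/2.14×log₁₀(117.8/74.3)
    = 0.18467 × 0.20016 = 0.03696 m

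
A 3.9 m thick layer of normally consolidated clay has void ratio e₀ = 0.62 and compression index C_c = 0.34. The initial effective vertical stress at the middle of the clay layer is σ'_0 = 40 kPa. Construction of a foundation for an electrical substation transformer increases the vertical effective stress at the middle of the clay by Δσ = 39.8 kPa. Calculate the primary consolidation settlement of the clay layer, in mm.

S_c ≈ 246 mm

Final effective stress: σ'_f = σ'_0 + Δσ = 40 + 39.8 = 79.8 kPa.
Normally consolidated clay, so the full stress increment lies on the virgin compression line:
S_c = C_c·H/(1+e₀)·log₁₀(σ'_f/σ'_0) = 0.34×3.9/(1+0.62)×log₁₀(79.8/40)
    = 0.81852 × 0.29994 = 0.2455 m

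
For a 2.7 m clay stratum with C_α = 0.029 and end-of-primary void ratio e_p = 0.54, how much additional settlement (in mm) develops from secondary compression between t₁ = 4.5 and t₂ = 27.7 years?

Secondary compression: S_s = C_α·H/(1+e_p)·log₁₀(t₂/t₁)
S_s = 0.029×2.7/(1+0.54)×log₁₀(27.7/4.5)
    = 0.05084 × 0.7893 = 0.04013 m

S_s ≈ 40.1 mm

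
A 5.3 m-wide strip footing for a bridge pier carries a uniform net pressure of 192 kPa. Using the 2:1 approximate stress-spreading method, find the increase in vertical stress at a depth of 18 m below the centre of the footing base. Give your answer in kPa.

By the 2:1 method the load spreads at 1 horizontal : 2 vertical, so at depth z the loaded area has grown by z in each plan dimension:
Δσ = qB/(B+z) = 192×5.3/(5.3+18) = 43.674 kPa

Δσ_z ≈ 43.7 kPa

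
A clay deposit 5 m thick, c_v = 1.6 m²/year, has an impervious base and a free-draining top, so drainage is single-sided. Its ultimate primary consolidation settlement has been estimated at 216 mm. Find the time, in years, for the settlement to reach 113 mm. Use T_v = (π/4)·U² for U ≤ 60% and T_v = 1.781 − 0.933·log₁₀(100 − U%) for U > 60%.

t ≈ 3.36 years

Drainage path length: H_d = H = 5 m (single drainage).
U = S(t)/S_ult = 113/216 = 0.5231.
U ≤ 60%: T_v = (π/4)·U² = (π/4)×0.52315² = 0.21495.
t = T_v·H_d²/c_v = 0.21495×5²/1.6 = 3.359 years.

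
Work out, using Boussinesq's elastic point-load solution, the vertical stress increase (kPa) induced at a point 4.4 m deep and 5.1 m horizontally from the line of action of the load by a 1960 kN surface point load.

Boussinesq vertical stress below a point load on an elastic half-space:
Δσ_z = 3P/(2πz²) · [1 + (r/z)²]^(−5/2)
r/z = 5.1/4.4 = 1.1591; [1+(r/z)²]^(−5/2) = 0.11894.
Δσ_z = 3×1960/(2π×4.4²) × 0.11894 = 48.338 × 0.11894 = 5.749 kPa

Δσ_z ≈ 5.75 kPa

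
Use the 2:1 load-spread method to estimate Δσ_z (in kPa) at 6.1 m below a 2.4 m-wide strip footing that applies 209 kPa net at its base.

By the 2:1 method the load spreads at 1 horizontal : 2 vertical, so at depth z the loaded area has grown by z in each plan dimension:
Δσ = qB/(B+z) = 209×2.4/(2.4+6.1) = 59.012 kPa

Δσ_z ≈ 59 kPa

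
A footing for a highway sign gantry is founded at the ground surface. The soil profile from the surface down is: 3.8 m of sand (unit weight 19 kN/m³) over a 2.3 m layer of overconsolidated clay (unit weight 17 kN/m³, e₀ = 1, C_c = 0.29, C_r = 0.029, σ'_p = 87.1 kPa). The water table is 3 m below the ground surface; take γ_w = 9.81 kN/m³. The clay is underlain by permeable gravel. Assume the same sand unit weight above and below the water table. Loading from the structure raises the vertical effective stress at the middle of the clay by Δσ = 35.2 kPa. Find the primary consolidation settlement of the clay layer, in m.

Mid-depth of clay below the ground surface: z = 3.8 + 2.3/2 = 4.95 m.
Total vertical stress at mid-clay: σ_v = 19×3.8 + 17×1.15 = 91.75 kPa.
Pore pressure: u = 9.81×(4.95 − 3) = 19.13 kPa.
Initial effective stress: σ'_0 = σ_v − u = 91.75 − 19.13 = 72.62 kPa.
Final effective stress: σ'_f = 72.62 + 35.2 = 107.82 kPa.
σ'_f = 107.82 > σ'_p = 87.1 kPa, so the stress path crosses the preconsolidation pressure — recompression up to σ'_p, then virgin compression beyond:
S_c = H/(1+e₀)·[C_r·log₁₀(σ'_p/σ'_0) + C_c·log₁₀(σ'_f/σ'_p)]
    = 2.3/2 × [0.029×log₁₀(87.1/72.62) + 0.29×log₁₀(107.82/87.1)]
    = 1.15 × [0.0022899 + 0.026878] = 0.03354 m

S_c ≈ 0.0335 m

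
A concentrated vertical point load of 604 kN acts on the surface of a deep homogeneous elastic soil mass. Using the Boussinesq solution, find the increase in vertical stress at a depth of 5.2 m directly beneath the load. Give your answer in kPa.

Boussinesq vertical stress below a point load on an elastic half-space:
Δσ_z = 3P/(2πz²) · [1 + (r/z)²]^(−5/2)
r/z = 0/5.2 = 0; [1+(r/z)²]^(−5/2) = 1.
Δσ_z = 3×604/(2π×5.2²) × 1 = 10.665 × 1 = 10.66 kPa

Δσ_z ≈ 10.7 kPa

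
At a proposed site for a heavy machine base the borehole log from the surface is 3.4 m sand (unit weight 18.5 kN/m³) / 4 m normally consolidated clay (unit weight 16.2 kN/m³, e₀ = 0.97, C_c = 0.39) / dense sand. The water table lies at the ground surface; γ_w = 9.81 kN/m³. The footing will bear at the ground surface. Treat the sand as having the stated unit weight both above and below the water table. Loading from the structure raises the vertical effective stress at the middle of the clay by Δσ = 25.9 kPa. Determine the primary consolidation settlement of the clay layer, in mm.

S_c ≈ 164 mm

Mid-depth of clay below the ground surface: z = 3.4 + 4/2 = 5.4 m.
Total vertical stress at mid-clay: σ_v = 18.5×3.4 + 16.2×2 = 95.3 kPa.
Pore pressure: u = 9.81×(5.4 − 0) = 52.974 kPa.
Initial effective stress: σ'_0 = σ_v − u = 95.3 − 52.974 = 42.326 kPa.
Final effective stress: σ'_f = σ'_0 + Δσ = 42.326 + 25.9 = 68.226 kPa.
Normally consolidated clay, so the full stress increment lies on the virgin compression line:
S_c = C_c·H/(1+e₀)·log₁₀(σ'_f/σ'_0) = 0.39×4/(1+0.97)×log₁₀(68.226/42.326)
    = 0.79188 × 0.20734 = 0.1642 m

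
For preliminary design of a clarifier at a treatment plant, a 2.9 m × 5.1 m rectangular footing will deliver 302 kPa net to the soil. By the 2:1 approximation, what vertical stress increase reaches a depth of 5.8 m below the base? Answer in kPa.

Δσ_z ≈ 47.1 kPa

By the 2:1 method the load spreads at 1 horizontal : 2 vertical, so at depth z the loaded area has grown by z in each plan dimension:
Δσ = qBL/((B+z)(L+z)) = 302×2.9×5.1/((2.9+5.8)(5.1+5.8)) = 47.101 kPa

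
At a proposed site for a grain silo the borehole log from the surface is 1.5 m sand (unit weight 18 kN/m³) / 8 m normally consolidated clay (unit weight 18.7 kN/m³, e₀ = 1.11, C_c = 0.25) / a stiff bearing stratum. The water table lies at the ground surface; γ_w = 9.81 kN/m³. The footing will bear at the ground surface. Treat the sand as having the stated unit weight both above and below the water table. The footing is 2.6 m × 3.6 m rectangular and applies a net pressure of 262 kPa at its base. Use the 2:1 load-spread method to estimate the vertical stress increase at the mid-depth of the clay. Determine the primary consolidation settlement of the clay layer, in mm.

Mid-depth of clay below the ground surface: z = 1.5 + 8/2 = 5.5 m.
Total vertical stress at mid-clay: σ_v = 18×1.5 + 18.7×4 = 101.8 kPa.
Pore pressure: u = 9.81×(5.5 − 0) = 53.955 kPa.
Initial effective stress: σ'_0 = σ_v − u = 101.8 − 53.955 = 47.845 kPa.
Stress increase at mid-clay by the 2:1 spreading method:
Δσ = qBL/((B+z)(L+z)) = 262×2.6×3.6/((2.6+5.5)(3.6+5.5)) = 33.27 kPa
Final effective stress: σ'_f = σ'_0 + Δσ = 47.845 + 33.27 = 81.115 kPa.
Normally consolidated clay, so the full stress increment lies on the virgin compression line:
S_c = C_c·H/(1+e₀)·log₁₀(σ'_f/σ'_0) = 0.25×8/(1+1.11)×log₁₀(81.115/47.845)
    = 0.94787 × 0.22926 = 0.2173 m

S_c ≈ 217 mm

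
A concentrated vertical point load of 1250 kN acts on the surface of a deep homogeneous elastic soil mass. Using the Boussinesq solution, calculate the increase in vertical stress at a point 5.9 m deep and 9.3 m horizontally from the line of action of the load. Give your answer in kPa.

Δσ_z ≈ 0.756 kPa

Boussinesq vertical stress below a point load on an elastic half-space:
Δσ_z = 3P/(2πz²) · [1 + (r/z)²]^(−5/2)
r/z = 9.3/5.9 = 1.5763; [1+(r/z)²]^(−5/2) = 0.044117.
Δσ_z = 3×1250/(2π×5.9²) × 0.044117 = 17.145 × 0.044117 = 0.7564 kPa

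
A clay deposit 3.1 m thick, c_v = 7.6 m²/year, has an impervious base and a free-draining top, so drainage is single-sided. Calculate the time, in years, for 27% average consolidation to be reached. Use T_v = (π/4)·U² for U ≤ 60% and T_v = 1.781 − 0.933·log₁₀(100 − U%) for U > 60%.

t ≈ 0.0724 years

Drainage path length: H_d = H = 3.1 m (single drainage).
U ≤ 60%: T_v = (π/4)·U² = (π/4)×0.27² = 0.057256.
t = T_v·H_d²/c_v = 0.057256×3.1²/7.6 = 0.0724 years.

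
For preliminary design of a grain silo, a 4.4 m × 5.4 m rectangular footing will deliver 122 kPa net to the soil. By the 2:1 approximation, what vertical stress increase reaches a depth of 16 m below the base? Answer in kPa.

By the 2:1 method the load spreads at 1 horizontal : 2 vertical, so at depth z the loaded area has grown by z in each plan dimension:
Δσ = qBL/((B+z)(L+z)) = 122×4.4×5.4/((4.4+16)(5.4+16)) = 6.6399 kPa

Δσ_z ≈ 6.64 kPa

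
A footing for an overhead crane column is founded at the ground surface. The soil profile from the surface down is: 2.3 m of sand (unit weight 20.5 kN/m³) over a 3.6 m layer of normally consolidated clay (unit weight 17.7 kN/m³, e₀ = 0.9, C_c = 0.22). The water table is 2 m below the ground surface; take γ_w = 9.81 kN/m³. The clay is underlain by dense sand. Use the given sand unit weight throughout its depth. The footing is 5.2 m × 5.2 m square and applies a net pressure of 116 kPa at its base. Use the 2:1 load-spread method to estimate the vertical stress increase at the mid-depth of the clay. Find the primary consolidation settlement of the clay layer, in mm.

S_c ≈ 87.4 mm

Mid-depth of clay below the ground surface: z = 2.3 + 3.6/2 = 4.1 m.
Total vertical stress at mid-clay: σ_v = 20.5×2.3 + 17.7×1.8 = 79.01 kPa.
Pore pressure: u = 9.81×(4.1 − 2) = 20.601 kPa.
Initial effective stress: σ'_0 = σ_v − u = 79.01 − 20.601 = 58.409 kPa.
Stress increase at mid-clay by the 2:1 spreading method:
Δσ = qBL/((B+z)(L+z)) = 116×5.2×5.2/((5.2+4.1)(5.2+4.1)) = 36.266 kPa
Final effective stress: σ'_f = σ'_0 + Δσ = 58.409 + 36.266 = 94.675 kPa.
Normally consolidated clay, so the full stress increment lies on the virgin compression line:
S_c = C_c·H/(1+e₀)·log₁₀(σ'_f/σ'_0) = 0.22×3.6/(1+0.9)×log₁₀(94.675/58.409)
    = 0.41684 × 0.20976 = 0.08744 m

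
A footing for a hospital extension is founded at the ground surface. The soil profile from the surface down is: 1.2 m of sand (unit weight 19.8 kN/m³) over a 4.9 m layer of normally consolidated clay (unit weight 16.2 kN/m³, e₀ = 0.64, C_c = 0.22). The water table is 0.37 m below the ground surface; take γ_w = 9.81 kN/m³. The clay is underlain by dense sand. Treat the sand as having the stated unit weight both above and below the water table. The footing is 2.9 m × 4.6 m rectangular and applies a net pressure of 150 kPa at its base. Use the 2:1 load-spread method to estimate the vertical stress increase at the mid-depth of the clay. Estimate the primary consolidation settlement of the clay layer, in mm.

Mid-depth of clay below the ground surface: z = 1.2 + 4.9/2 = 3.65 m.
Total vertical stress at mid-clay: σ_v = 19.8×1.2 + 16.2×2.45 = 63.45 kPa.
Pore pressure: u = 9.81×(3.65 − 0.37) = 32.177 kPa.
Initial effective stress: σ'_0 = σ_v − u = 63.45 − 32.177 = 31.273 kPa.
Stress increase at mid-clay by the 2:1 spreading method:
Δσ = qBL/((B+z)(L+z)) = 150×2.9×4.6/((2.9+3.65)(4.6+3.65)) = 37.03 kPa
Final effective stress: σ'_f = σ'_0 + Δσ = 31.273 + 37.03 = 68.303 kPa.
Normally consolidated clay, so the full stress increment lies on the virgin compression line:
S_c = C_c·H/(1+e₀)·log₁₀(σ'_f/σ'_0) = 0.22×4.9/(1+0.64)×log₁₀(68.303/31.273)
    = 0.65732 × 0.33927 = 0.223 m

S_c ≈ 223 mm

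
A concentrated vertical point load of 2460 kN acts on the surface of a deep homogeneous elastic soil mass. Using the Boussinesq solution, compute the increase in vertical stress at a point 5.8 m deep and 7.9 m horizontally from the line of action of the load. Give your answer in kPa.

Boussinesq vertical stress below a point load on an elastic half-space:
Δσ_z = 3P/(2πz²) · [1 + (r/z)²]^(−5/2)
r/z = 7.9/5.8 = 1.3621; [1+(r/z)²]^(−5/2) = 0.072593.
Δσ_z = 3×2460/(2π×5.8²) × 0.072593 = 34.916 × 0.072593 = 2.535 kPa

Δσ_z ≈ 2.53 kPa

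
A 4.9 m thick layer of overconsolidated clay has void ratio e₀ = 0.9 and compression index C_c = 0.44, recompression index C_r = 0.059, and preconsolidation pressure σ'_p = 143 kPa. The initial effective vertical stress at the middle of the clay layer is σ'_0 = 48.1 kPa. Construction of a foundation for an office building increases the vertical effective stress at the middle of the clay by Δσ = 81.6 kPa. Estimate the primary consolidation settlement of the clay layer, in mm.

Final effective stress: σ'_f = 48.1 + 81.6 = 129.7 kPa.
σ'_f = 129.7 ≤ σ'_p = 143 kPa, so the clay remains overconsolidated and only the recompression index applies:
S_c = C_r·H/(1+e₀)·log₁₀(σ'_f/σ'_0) = 0.059×4.9/1.9×log₁₀(129.7/48.1)
    = 0.15216 × 0.43079 = 0.06555 m

S_c ≈ 65.5 mm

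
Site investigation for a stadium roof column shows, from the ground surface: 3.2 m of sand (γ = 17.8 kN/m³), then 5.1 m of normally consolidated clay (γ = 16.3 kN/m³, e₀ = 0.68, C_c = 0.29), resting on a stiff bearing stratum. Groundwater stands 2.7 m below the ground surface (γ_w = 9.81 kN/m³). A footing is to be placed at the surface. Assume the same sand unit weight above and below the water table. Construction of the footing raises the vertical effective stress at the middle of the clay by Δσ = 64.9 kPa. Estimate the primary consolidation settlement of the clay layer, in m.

Mid-depth of clay below the ground surface: z = 3.2 + 5.1/2 = 5.75 m.
Total vertical stress at mid-clay: σ_v = 17.8×3.2 + 16.3×2.55 = 98.525 kPa.
Pore pressure: u = 9.81×(5.75 − 2.7) = 29.921 kPa.
Initial effective stress: σ'_0 = σ_v − u = 98.525 − 29.921 = 68.604 kPa.
Final effective stress: σ'_f = σ'_0 + Δσ = 68.604 + 64.9 = 133.5 kPa.
Normally consolidated clay, so the full stress increment lies on the virgin compression line:
S_c = C_c·H/(1+e₀)·log₁₀(σ'_f/σ'_0) = 0.29×5.1/(1+0.68)×log₁₀(133.5/68.604)
    = 0.88036 × 0.28913 = 0.2545 m

S_c ≈ 0.255 m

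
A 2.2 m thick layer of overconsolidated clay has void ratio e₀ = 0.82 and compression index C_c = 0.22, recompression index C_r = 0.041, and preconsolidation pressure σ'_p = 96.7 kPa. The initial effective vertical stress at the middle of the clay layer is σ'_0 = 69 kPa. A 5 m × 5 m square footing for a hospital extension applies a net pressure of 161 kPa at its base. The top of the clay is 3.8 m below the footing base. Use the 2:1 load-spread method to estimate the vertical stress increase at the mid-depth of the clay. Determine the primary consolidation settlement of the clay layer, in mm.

S_c ≈ 22.2 mm

Mid-depth of clay below the footing base: z = 3.8 + 2.2/2 = 4.9 m.
Stress increase at mid-clay by the 2:1 spreading method:
Δσ = qBL/((B+z)(L+z)) = 161×5×5/((5+4.9)(5+4.9)) = 41.067 kPa
Final effective stress: σ'_f = 69 + 41.067 = 110.07 kPa.
σ'_f = 110.07 > σ'_p = 96.7 kPa, so the stress path crosses the preconsolidation pressure — recompression up to σ'_p, then virgin compression beyond:
S_c = H/(1+e₀)·[C_r·log₁₀(σ'_p/σ'_0) + C_c·log₁₀(σ'_f/σ'_p)]
    = 2.2/1.82 × [0.041×log₁₀(96.7/69) + 0.22×log₁₀(110.07/96.7)]
    = 1.2088 × [0.0060097 + 0.012373] = 0.02222 m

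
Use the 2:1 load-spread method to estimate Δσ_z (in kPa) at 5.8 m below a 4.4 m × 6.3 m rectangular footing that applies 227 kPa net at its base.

By the 2:1 method the load spreads at 1 horizontal : 2 vertical, so at depth z the loaded area has grown by z in each plan dimension:
Δσ = qBL/((B+z)(L+z)) = 227×4.4×6.3/((4.4+5.8)(6.3+5.8)) = 50.984 kPa

Δσ_z ≈ 51 kPa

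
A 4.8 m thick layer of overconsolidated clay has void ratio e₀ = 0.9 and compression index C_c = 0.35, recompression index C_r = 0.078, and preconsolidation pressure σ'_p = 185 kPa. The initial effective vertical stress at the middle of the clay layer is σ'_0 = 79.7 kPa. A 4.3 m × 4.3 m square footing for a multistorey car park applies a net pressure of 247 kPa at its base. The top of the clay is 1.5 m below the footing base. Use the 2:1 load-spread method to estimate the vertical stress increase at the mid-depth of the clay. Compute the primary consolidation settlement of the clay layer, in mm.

Mid-depth of clay below the footing base: z = 1.5 + 4.8/2 = 3.9 m.
Stress increase at mid-clay by the 2:1 spreading method:
Δσ = qBL/((B+z)(L+z)) = 247×4.3×4.3/((4.3+3.9)(4.3+3.9)) = 67.921 kPa
Final effective stress: σ'_f = 79.7 + 67.921 = 147.62 kPa.
σ'_f = 147.62 ≤ σ'_p = 185 kPa, so the clay remains overconsolidated and only the recompression index applies:
S_c = C_r·H/(1+e₀)·log₁₀(σ'_f/σ'_0) = 0.078×4.8/1.9×log₁₀(147.62/79.7)
    = 0.19705 × 0.26769 = 0.05275 m

S_c ≈ 52.7 mm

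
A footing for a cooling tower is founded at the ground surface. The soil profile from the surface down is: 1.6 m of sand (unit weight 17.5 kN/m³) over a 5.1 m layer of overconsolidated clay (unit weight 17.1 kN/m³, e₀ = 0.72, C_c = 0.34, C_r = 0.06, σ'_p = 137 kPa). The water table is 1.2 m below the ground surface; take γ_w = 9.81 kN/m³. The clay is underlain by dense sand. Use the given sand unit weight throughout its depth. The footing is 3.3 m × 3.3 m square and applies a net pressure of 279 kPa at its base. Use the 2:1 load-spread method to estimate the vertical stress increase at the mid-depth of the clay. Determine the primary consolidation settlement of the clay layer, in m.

Mid-depth of clay below the ground surface: z = 1.6 + 5.1/2 = 4.15 m.
Total vertical stress at mid-clay: σ_v = 17.5×1.6 + 17.1×2.55 = 71.605 kPa.
Pore pressure: u = 9.81×(4.15 − 1.2) = 28.94 kPa.
Initial effective stress: σ'_0 = σ_v − u = 71.605 − 28.94 = 42.665 kPa.
Stress increase at mid-clay by the 2:1 spreading method:
Δσ = qBL/((B+z)(L+z)) = 279×3.3×3.3/((3.3+4.15)(3.3+4.15)) = 54.742 kPa
Final effective stress: σ'_f = 42.665 + 54.742 = 97.407 kPa.
σ'_f = 97.407 ≤ σ'_p = 137 kPa, so the clay remains overconsolidated and only the recompression index applies:
S_c = C_r·H/(1+e₀)·log₁₀(σ'_f/σ'_0) = 0.06×5.1/1.72×log₁₀(97.407/42.665)
    = 0.17791 × 0.35852 = 0.06378 m

S_c ≈ 0.0638 m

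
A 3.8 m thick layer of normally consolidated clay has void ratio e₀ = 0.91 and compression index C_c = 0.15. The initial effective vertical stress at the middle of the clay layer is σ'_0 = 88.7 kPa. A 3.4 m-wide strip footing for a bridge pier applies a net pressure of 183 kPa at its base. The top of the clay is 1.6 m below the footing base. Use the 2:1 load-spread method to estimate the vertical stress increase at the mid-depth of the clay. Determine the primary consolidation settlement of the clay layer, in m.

Mid-depth of clay below the footing base: z = 1.6 + 3.8/2 = 3.5 m.
Stress increase at mid-clay by the 2:1 spreading method:
Δσ = qB/(B+z) = 183×3.4/(3.4+3.5) = 90.174 kPa
Final effective stress: σ'_f = σ'_0 + Δσ = 88.7 + 90.174 = 178.87 kPa.
Normally consolidated clay, so the full stress increment lies on the virgin compression line:
S_c = C_c·H/(1+e₀)·log₁₀(σ'_f/σ'_0) = 0.15×3.8/(1+0.91)×log₁₀(178.87/88.7)
    = 0.29843 × 0.30461 = 0.0909 m

S_c ≈ 0.0909 m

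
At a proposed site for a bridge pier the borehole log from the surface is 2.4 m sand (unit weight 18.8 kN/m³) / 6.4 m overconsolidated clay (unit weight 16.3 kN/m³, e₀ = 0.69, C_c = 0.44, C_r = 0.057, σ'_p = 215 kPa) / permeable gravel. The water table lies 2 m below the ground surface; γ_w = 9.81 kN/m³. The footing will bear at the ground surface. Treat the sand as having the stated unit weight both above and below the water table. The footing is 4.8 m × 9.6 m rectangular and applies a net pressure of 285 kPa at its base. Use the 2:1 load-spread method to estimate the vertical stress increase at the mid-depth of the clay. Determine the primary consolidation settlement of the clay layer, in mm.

S_c ≈ 79.7 mm

Mid-depth of clay below the ground surface: z = 2.4 + 6.4/2 = 5.6 m.
Total vertical stress at mid-clay: σ_v = 18.8×2.4 + 16.3×3.2 = 97.28 kPa.
Pore pressure: u = 9.81×(5.6 − 2) = 35.316 kPa.
Initial effective stress: σ'_0 = σ_v − u = 97.28 − 35.316 = 61.964 kPa.
Stress increase at mid-clay by the 2:1 spreading method:
Δσ = qBL/((B+z)(L+z)) = 285×4.8×9.6/((4.8+5.6)(9.6+5.6)) = 83.077 kPa
Final effective stress: σ'_f = 61.964 + 83.077 = 145.04 kPa.
σ'_f = 145.04 ≤ σ'_p = 215 kPa, so the clay remains overconsolidated and only the recompression index applies:
S_c = C_r·H/(1+e₀)·log₁₀(σ'_f/σ'_0) = 0.057×6.4/1.69×log₁₀(145.04/61.964)
    = 0.21586 × 0.36935 = 0.07973 m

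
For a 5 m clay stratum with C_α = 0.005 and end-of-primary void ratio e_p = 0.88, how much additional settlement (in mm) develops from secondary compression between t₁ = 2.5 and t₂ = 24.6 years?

S_s ≈ 13.2 mm

Secondary compression: S_s = C_α·H/(1+e_p)·log₁₀(t₂/t₁)
S_s = 0.005×5/(1+0.88)×log₁₀(24.6/2.5)
    = 0.0133 × 0.993 = 0.0132 m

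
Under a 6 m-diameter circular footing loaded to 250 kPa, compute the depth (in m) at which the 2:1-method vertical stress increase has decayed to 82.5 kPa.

z ≈ 4.44 m

2:1 spreading — at depth z the loaded area has grown by z in each plan dimension:
qD²/(D+z)² = Δσ_z ⇒ z = D(√(q/Δσ_z) − 1) = 6×(√(250/82.5) − 1) = 4.445 m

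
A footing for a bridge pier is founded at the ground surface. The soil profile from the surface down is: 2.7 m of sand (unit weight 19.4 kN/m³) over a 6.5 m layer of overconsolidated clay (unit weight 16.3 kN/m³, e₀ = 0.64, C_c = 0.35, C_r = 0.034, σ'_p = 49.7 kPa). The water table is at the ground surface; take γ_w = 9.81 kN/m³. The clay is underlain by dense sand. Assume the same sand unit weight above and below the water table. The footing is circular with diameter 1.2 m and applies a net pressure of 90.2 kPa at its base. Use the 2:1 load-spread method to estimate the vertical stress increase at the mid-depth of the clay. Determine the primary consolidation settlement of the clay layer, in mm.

S_c ≈ 3.08 mm

Mid-depth of clay below the ground surface: z = 2.7 + 6.5/2 = 5.95 m.
Total vertical stress at mid-clay: σ_v = 19.4×2.7 + 16.3×3.25 = 105.36 kPa.
Pore pressure: u = 9.81×(5.95 − 0) = 58.37 kPa.
Initial effective stress: σ'_0 = σ_v − u = 105.36 − 58.37 = 46.99 kPa.
Stress increase at mid-clay by the 2:1 spreading method:
Δσ ≈ qD²/(D+z)² = 90.2×1.2²/(1.2+5.95)² = 2.5407 kPa
Final effective stress: σ'_f = 46.99 + 2.5407 = 49.531 kPa.
σ'_f = 49.531 ≤ σ'_p = 49.7 kPa, so the clay remains overconsolidated and only the recompression index applies:
S_c = C_r·H/(1+e₀)·log₁₀(σ'_f/σ'_0) = 0.034×6.5/1.64×log₁₀(49.531/46.99)
    = 0.13476 × 0.022872 = 0.003082 m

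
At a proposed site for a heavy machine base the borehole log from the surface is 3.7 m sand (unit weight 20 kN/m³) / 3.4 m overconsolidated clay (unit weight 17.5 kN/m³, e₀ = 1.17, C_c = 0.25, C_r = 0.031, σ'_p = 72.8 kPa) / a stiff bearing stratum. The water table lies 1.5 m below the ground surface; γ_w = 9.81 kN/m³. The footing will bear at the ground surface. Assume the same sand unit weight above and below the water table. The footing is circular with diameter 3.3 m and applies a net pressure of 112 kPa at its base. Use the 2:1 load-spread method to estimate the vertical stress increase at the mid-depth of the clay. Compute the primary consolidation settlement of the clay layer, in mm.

S_c ≈ 21.7 mm

Mid-depth of clay below the ground surface: z = 3.7 + 3.4/2 = 5.4 m.
Total vertical stress at mid-clay: σ_v = 20×3.7 + 17.5×1.7 = 103.75 kPa.
Pore pressure: u = 9.81×(5.4 − 1.5) = 38.259 kPa.
Initial effective stress: σ'_0 = σ_v − u = 103.75 − 38.259 = 65.491 kPa.
Stress increase at mid-clay by the 2:1 spreading method:
Δσ ≈ qD²/(D+z)² = 112×3.3²/(3.3+5.4)² = 16.114 kPa
Final effective stress: σ'_f = 65.491 + 16.114 = 81.605 kPa.
σ'_f = 81.605 > σ'_p = 72.8 kPa, so the stress path crosses the preconsolidation pressure — recompression up to σ'_p, then virgin compression beyond:
S_c = H/(1+e₀)·[C_r·log₁₀(σ'_p/σ'_0) + C_c·log₁₀(σ'_f/σ'_p)]
    = 3.4/2.17 × [0.031×log₁₀(72.8/65.491) + 0.25×log₁₀(81.605/72.8)]
    = 1.5668 × [0.0014244 + 0.012396] = 0.02165 m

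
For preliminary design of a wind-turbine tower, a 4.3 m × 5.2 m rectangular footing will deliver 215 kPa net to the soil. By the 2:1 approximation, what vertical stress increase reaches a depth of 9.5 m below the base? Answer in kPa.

Δσ_z ≈ 23.7 kPa

By the 2:1 method the load spreads at 1 horizontal : 2 vertical, so at depth z the loaded area has grown by z in each plan dimension:
Δσ = qBL/((B+z)(L+z)) = 215×4.3×5.2/((4.3+9.5)(5.2+9.5)) = 23.698 kPa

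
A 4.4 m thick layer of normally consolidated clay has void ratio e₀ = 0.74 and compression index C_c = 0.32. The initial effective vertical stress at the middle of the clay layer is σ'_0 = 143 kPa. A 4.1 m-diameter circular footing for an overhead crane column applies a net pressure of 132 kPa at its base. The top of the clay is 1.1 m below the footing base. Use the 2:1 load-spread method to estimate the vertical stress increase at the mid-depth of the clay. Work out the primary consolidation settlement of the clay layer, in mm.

Mid-depth of clay below the footing base: z = 1.1 + 4.4/2 = 3.3 m.
Stress increase at mid-clay by the 2:1 spreading method:
Δσ ≈ qD²/(D+z)² = 132×4.1²/(4.1+3.3)² = 40.521 kPa
Final effective stress: σ'_f = σ'_0 + Δσ = 143 + 40.521 = 183.52 kPa.
Normally consolidated clay, so the full stress increment lies on the virgin compression line:
S_c = C_c·H/(1+e₀)·log₁₀(σ'_f/σ'_0) = 0.32×4.4/(1+0.74)×log₁₀(183.52/143)
    = 0.8092 × 0.10835 = 0.08768 m

S_c ≈ 87.7 mm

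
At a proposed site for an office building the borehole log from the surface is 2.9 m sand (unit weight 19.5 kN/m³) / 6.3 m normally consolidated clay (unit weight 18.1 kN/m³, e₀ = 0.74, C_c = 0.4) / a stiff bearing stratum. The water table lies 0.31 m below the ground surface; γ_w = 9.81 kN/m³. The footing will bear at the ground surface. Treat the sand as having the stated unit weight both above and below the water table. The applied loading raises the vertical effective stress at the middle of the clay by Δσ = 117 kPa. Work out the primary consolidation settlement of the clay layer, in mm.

Mid-depth of clay below the ground surface: z = 2.9 + 6.3/2 = 6.05 m.
Total vertical stress at mid-clay: σ_v = 19.5×2.9 + 18.1×3.15 = 113.56 kPa.
Pore pressure: u = 9.81×(6.05 − 0.31) = 56.309 kPa.
Initial effective stress: σ'_0 = σ_v − u = 113.56 − 56.309 = 57.251 kPa.
Final effective stress: σ'_f = σ'_0 + Δσ = 57.251 + 117 = 174.25 kPa.
Normally consolidated clay, so the full stress increment lies on the virgin compression line:
S_c = C_c·H/(1+e₀)·log₁₀(σ'_f/σ'_0) = 0.4×6.3/(1+0.74)×log₁₀(174.25/57.251)
    = 1.4483 × 0.48339 = 0.7001 m

S_c ≈ 700 mm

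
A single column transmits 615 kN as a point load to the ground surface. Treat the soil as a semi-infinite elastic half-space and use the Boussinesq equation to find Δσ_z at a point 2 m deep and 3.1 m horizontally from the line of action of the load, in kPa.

Boussinesq vertical stress below a point load on an elastic half-space:
Δσ_z = 3P/(2πz²) · [1 + (r/z)²]^(−5/2)
r/z = 3.1/2 = 1.55; [1+(r/z)²]^(−5/2) = 0.046828.
Δσ_z = 3×615/(2π×2²) × 0.046828 = 73.41 × 0.046828 = 3.438 kPa

Δσ_z ≈ 3.44 kPa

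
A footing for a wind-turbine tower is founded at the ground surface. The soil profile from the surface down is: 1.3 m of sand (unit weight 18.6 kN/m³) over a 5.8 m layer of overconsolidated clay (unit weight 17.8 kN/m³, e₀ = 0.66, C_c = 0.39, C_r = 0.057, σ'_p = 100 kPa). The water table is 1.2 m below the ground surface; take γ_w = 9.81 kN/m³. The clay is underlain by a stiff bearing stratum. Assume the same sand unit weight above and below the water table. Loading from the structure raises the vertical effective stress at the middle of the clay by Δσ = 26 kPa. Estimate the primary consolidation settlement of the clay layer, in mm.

S_c ≈ 38.5 mm

Mid-depth of clay below the ground surface: z = 1.3 + 5.8/2 = 4.2 m.
Total vertical stress at mid-clay: σ_v = 18.6×1.3 + 17.8×2.9 = 75.8 kPa.
Pore pressure: u = 9.81×(4.2 − 1.2) = 29.43 kPa.
Initial effective stress: σ'_0 = σ_v − u = 75.8 − 29.43 = 46.37 kPa.
Final effective stress: σ'_f = 46.37 + 26 = 72.37 kPa.
σ'_f = 72.37 ≤ σ'_p = 100 kPa, so the clay remains overconsolidated and only the recompression index applies:
S_c = C_r·H/(1+e₀)·log₁₀(σ'_f/σ'_0) = 0.057×5.8/1.66×log₁₀(72.37/46.37)
    = 0.19916 × 0.19332 = 0.0385 m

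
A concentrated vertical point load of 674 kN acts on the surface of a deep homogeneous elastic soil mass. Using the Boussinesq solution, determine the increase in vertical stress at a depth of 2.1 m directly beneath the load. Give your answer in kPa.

Boussinesq vertical stress below a point load on an elastic half-space:
Δσ_z = 3P/(2πz²) · [1 + (r/z)²]^(−5/2)
r/z = 0/2.1 = 0; [1+(r/z)²]^(−5/2) = 1.
Δσ_z = 3×674/(2π×2.1²) × 1 = 72.973 × 1 = 72.97 kPa

Δσ_z ≈ 73 kPa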